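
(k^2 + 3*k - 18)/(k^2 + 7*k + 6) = (k - 3)/(k + 1)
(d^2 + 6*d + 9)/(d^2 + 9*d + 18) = (d + 3)/(d + 6)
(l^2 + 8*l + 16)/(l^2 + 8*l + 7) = (l^2 + 8*l + 16)/(l^2 + 8*l + 7)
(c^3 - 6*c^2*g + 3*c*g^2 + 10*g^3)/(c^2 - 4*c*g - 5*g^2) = c - 2*g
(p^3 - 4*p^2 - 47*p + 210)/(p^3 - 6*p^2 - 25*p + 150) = (p + 7)/(p + 5)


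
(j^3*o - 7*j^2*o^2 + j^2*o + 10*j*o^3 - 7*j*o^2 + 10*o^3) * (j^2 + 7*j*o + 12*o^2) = j^5*o + j^4*o - 27*j^3*o^3 - 14*j^2*o^4 - 27*j^2*o^3 + 120*j*o^5 - 14*j*o^4 + 120*o^5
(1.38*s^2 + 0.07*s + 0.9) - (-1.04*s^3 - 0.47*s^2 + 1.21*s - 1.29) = 1.04*s^3 + 1.85*s^2 - 1.14*s + 2.19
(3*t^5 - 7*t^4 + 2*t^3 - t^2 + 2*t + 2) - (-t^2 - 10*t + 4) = 3*t^5 - 7*t^4 + 2*t^3 + 12*t - 2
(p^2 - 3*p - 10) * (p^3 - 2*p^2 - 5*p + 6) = p^5 - 5*p^4 - 9*p^3 + 41*p^2 + 32*p - 60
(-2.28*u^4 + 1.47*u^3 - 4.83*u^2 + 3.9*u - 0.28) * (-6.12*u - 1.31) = 13.9536*u^5 - 6.0096*u^4 + 27.6339*u^3 - 17.5407*u^2 - 3.3954*u + 0.3668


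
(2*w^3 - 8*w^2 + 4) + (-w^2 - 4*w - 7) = 2*w^3 - 9*w^2 - 4*w - 3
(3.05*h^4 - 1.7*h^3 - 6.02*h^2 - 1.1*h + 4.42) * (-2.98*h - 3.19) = -9.089*h^5 - 4.6635*h^4 + 23.3626*h^3 + 22.4818*h^2 - 9.6626*h - 14.0998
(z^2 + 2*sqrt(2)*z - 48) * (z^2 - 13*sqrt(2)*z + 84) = z^4 - 11*sqrt(2)*z^3 - 16*z^2 + 792*sqrt(2)*z - 4032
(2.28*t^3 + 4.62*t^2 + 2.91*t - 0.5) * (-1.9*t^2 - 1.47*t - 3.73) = -4.332*t^5 - 12.1296*t^4 - 20.8248*t^3 - 20.5603*t^2 - 10.1193*t + 1.865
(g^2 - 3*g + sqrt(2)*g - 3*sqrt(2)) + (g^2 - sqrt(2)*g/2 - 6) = 2*g^2 - 3*g + sqrt(2)*g/2 - 6 - 3*sqrt(2)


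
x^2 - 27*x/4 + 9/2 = (x - 6)*(x - 3/4)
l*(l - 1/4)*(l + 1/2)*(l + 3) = l^4 + 13*l^3/4 + 5*l^2/8 - 3*l/8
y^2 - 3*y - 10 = (y - 5)*(y + 2)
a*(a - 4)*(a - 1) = a^3 - 5*a^2 + 4*a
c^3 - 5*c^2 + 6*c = c*(c - 3)*(c - 2)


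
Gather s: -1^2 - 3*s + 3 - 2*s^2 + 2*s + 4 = -2*s^2 - s + 6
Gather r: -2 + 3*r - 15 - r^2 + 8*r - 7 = -r^2 + 11*r - 24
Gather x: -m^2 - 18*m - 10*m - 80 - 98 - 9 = -m^2 - 28*m - 187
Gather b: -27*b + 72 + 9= 81 - 27*b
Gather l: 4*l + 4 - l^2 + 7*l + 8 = -l^2 + 11*l + 12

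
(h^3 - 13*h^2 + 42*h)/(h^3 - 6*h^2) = (h - 7)/h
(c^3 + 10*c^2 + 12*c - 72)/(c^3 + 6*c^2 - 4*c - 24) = (c + 6)/(c + 2)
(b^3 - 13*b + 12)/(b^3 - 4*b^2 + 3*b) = (b + 4)/b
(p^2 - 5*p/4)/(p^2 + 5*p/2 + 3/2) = p*(4*p - 5)/(2*(2*p^2 + 5*p + 3))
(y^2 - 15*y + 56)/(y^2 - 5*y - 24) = (y - 7)/(y + 3)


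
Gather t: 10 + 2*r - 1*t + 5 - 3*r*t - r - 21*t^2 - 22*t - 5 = r - 21*t^2 + t*(-3*r - 23) + 10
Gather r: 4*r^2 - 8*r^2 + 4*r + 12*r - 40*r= -4*r^2 - 24*r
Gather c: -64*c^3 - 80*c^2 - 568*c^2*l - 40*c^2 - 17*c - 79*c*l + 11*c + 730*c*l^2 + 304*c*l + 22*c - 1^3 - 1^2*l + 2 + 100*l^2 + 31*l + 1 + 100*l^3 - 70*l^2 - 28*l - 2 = -64*c^3 + c^2*(-568*l - 120) + c*(730*l^2 + 225*l + 16) + 100*l^3 + 30*l^2 + 2*l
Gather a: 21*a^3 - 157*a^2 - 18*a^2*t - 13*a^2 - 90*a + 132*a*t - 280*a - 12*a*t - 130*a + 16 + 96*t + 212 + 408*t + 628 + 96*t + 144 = 21*a^3 + a^2*(-18*t - 170) + a*(120*t - 500) + 600*t + 1000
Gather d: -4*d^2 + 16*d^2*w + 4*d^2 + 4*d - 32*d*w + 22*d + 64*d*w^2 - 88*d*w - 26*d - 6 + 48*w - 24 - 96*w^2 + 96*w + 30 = 16*d^2*w + d*(64*w^2 - 120*w) - 96*w^2 + 144*w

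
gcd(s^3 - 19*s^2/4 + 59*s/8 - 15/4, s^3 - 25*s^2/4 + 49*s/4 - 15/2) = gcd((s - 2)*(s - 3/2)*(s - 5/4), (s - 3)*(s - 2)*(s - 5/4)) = s^2 - 13*s/4 + 5/2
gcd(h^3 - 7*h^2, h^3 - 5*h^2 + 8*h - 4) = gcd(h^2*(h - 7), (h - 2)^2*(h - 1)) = 1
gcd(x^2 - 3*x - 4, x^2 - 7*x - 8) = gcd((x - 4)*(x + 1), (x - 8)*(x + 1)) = x + 1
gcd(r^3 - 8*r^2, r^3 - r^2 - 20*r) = r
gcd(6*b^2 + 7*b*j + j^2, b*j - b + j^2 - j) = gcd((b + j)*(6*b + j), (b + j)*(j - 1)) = b + j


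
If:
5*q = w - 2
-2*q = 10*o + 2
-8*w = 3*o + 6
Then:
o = -18/197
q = -107/197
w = -141/197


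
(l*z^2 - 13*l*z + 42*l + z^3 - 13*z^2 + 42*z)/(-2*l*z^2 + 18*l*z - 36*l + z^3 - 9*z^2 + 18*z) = (l*z - 7*l + z^2 - 7*z)/(-2*l*z + 6*l + z^2 - 3*z)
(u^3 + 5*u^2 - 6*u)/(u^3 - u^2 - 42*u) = (u - 1)/(u - 7)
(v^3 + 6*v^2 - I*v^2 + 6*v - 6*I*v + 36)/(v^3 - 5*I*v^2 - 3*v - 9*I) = (v^2 + 2*v*(3 + I) + 12*I)/(v^2 - 2*I*v + 3)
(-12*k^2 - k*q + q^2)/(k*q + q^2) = (-12*k^2 - k*q + q^2)/(q*(k + q))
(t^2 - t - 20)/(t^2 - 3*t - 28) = (t - 5)/(t - 7)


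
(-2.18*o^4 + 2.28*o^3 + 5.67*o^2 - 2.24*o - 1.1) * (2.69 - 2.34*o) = 5.1012*o^5 - 11.1994*o^4 - 7.1346*o^3 + 20.4939*o^2 - 3.4516*o - 2.959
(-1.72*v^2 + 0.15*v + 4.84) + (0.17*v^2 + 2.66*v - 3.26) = -1.55*v^2 + 2.81*v + 1.58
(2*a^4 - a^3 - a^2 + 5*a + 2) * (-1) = -2*a^4 + a^3 + a^2 - 5*a - 2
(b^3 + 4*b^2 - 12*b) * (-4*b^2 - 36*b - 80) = -4*b^5 - 52*b^4 - 176*b^3 + 112*b^2 + 960*b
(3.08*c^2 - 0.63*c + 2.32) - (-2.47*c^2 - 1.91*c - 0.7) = 5.55*c^2 + 1.28*c + 3.02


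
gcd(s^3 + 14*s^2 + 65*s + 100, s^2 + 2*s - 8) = s + 4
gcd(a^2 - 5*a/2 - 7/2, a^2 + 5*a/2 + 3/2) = a + 1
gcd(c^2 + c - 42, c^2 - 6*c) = c - 6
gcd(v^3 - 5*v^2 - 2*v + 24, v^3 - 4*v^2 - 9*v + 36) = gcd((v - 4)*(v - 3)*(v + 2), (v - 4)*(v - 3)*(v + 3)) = v^2 - 7*v + 12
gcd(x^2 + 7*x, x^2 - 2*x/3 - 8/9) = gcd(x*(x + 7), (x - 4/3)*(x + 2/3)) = 1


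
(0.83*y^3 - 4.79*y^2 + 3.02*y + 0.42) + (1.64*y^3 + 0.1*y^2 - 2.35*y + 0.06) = 2.47*y^3 - 4.69*y^2 + 0.67*y + 0.48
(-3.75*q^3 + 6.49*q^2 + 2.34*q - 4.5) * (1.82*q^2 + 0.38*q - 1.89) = -6.825*q^5 + 10.3868*q^4 + 13.8125*q^3 - 19.5669*q^2 - 6.1326*q + 8.505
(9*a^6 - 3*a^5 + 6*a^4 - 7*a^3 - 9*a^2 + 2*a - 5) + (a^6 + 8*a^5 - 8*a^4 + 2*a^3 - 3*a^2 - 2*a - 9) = 10*a^6 + 5*a^5 - 2*a^4 - 5*a^3 - 12*a^2 - 14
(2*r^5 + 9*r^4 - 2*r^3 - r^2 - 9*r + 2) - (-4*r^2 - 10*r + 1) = 2*r^5 + 9*r^4 - 2*r^3 + 3*r^2 + r + 1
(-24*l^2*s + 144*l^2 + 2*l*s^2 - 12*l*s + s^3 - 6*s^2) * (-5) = 120*l^2*s - 720*l^2 - 10*l*s^2 + 60*l*s - 5*s^3 + 30*s^2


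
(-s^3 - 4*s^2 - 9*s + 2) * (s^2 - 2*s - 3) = -s^5 - 2*s^4 + 2*s^3 + 32*s^2 + 23*s - 6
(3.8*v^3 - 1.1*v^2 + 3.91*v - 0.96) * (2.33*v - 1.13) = 8.854*v^4 - 6.857*v^3 + 10.3533*v^2 - 6.6551*v + 1.0848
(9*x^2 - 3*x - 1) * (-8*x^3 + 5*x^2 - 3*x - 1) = -72*x^5 + 69*x^4 - 34*x^3 - 5*x^2 + 6*x + 1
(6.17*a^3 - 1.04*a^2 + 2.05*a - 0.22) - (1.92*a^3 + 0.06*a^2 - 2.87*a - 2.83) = 4.25*a^3 - 1.1*a^2 + 4.92*a + 2.61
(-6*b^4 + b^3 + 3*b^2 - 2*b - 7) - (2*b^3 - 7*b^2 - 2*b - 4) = -6*b^4 - b^3 + 10*b^2 - 3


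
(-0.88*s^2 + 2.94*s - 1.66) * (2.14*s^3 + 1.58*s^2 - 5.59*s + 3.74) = -1.8832*s^5 + 4.9012*s^4 + 6.012*s^3 - 22.3486*s^2 + 20.275*s - 6.2084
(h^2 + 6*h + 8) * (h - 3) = h^3 + 3*h^2 - 10*h - 24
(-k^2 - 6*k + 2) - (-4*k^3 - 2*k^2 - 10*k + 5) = 4*k^3 + k^2 + 4*k - 3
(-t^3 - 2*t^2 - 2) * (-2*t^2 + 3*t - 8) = 2*t^5 + t^4 + 2*t^3 + 20*t^2 - 6*t + 16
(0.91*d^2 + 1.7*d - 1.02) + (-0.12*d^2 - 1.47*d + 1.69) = 0.79*d^2 + 0.23*d + 0.67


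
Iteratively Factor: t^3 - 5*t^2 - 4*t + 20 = (t - 5)*(t^2 - 4) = (t - 5)*(t - 2)*(t + 2)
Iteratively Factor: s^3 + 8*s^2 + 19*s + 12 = (s + 1)*(s^2 + 7*s + 12) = (s + 1)*(s + 3)*(s + 4)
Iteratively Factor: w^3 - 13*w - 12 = (w - 4)*(w^2 + 4*w + 3) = (w - 4)*(w + 3)*(w + 1)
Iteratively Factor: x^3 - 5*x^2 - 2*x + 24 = (x + 2)*(x^2 - 7*x + 12) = (x - 3)*(x + 2)*(x - 4)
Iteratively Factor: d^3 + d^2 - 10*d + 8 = (d - 2)*(d^2 + 3*d - 4) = (d - 2)*(d - 1)*(d + 4)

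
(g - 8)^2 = g^2 - 16*g + 64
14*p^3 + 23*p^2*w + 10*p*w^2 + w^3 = (p + w)*(2*p + w)*(7*p + w)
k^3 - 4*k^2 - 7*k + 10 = (k - 5)*(k - 1)*(k + 2)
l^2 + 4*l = l*(l + 4)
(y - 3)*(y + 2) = y^2 - y - 6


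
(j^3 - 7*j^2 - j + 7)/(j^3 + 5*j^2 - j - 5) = (j - 7)/(j + 5)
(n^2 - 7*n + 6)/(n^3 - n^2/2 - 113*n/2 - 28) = 2*(-n^2 + 7*n - 6)/(-2*n^3 + n^2 + 113*n + 56)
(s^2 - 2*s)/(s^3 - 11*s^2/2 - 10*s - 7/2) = 2*s*(2 - s)/(-2*s^3 + 11*s^2 + 20*s + 7)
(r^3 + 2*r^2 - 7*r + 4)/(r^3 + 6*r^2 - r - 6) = (r^2 + 3*r - 4)/(r^2 + 7*r + 6)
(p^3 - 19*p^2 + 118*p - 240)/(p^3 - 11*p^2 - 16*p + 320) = (p^2 - 11*p + 30)/(p^2 - 3*p - 40)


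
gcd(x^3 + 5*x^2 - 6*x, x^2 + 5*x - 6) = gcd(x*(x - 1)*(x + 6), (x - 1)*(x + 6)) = x^2 + 5*x - 6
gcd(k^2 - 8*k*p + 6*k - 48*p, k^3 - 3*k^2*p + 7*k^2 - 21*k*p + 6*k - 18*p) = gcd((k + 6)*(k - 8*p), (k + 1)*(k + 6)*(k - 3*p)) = k + 6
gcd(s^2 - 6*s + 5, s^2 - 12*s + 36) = 1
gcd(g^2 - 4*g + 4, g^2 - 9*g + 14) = g - 2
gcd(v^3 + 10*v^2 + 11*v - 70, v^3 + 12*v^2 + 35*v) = v^2 + 12*v + 35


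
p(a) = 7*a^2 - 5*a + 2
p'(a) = 14*a - 5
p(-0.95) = 13.07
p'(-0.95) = -18.30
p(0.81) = 2.54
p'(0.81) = 6.34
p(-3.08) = 83.80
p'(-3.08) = -48.12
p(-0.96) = 13.25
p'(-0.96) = -18.44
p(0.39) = 1.11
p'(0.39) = 0.46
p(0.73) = 2.08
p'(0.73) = 5.22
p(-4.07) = 138.30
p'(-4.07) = -61.98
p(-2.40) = 54.32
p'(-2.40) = -38.60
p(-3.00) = 80.00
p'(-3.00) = -47.00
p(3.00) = 50.00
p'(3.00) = 37.00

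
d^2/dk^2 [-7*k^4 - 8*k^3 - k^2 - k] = -84*k^2 - 48*k - 2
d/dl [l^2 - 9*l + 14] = 2*l - 9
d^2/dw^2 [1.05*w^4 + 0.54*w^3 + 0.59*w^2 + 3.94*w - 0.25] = 12.6*w^2 + 3.24*w + 1.18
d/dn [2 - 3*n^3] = -9*n^2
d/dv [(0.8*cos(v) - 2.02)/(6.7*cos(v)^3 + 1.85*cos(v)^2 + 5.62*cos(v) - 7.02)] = (10.72*cos(v)^3 - 39.122*cos(v)^2 - 7.474*cos(v) - 5.7364)*sin(v)/(44.89*cos(v)^6 + 24.79*cos(v)^5 + 78.7305*cos(v)^4 - 73.274*cos(v)^3 + 5.6104*cos(v)^2 - 78.9048*cos(v) + 49.2804)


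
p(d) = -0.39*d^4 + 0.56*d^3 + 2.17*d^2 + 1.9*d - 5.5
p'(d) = -1.56*d^3 + 1.68*d^2 + 4.34*d + 1.9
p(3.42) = -4.57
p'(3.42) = -26.01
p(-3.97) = -110.76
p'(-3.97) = 108.76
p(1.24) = 0.34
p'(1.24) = 6.89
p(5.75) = -242.69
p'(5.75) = -214.17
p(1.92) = 4.81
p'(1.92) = 5.38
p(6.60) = -477.45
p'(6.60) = -344.77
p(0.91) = -1.82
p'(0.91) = 6.07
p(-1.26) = -6.55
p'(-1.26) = 2.22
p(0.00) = -5.50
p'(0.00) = 1.90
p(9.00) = -1963.18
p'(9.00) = -960.20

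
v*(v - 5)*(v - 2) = v^3 - 7*v^2 + 10*v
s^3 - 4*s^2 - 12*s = s*(s - 6)*(s + 2)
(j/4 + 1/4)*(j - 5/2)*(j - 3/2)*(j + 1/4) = j^4/4 - 11*j^3/16 - j^2/4 + 59*j/64 + 15/64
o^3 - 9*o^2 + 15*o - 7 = (o - 7)*(o - 1)^2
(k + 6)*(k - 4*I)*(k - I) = k^3 + 6*k^2 - 5*I*k^2 - 4*k - 30*I*k - 24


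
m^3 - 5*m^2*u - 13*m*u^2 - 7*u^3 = (m - 7*u)*(m + u)^2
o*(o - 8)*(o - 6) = o^3 - 14*o^2 + 48*o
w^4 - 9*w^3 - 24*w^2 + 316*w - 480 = (w - 8)*(w - 5)*(w - 2)*(w + 6)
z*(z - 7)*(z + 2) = z^3 - 5*z^2 - 14*z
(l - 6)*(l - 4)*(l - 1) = l^3 - 11*l^2 + 34*l - 24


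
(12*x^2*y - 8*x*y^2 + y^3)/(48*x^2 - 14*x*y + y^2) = y*(2*x - y)/(8*x - y)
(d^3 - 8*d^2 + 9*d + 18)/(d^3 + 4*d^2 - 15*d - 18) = (d - 6)/(d + 6)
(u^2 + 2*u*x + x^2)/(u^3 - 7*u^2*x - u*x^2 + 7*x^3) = (u + x)/(u^2 - 8*u*x + 7*x^2)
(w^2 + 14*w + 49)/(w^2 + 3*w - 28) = (w + 7)/(w - 4)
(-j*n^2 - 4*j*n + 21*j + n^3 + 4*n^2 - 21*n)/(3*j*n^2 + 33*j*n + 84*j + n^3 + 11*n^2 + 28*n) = (-j*n + 3*j + n^2 - 3*n)/(3*j*n + 12*j + n^2 + 4*n)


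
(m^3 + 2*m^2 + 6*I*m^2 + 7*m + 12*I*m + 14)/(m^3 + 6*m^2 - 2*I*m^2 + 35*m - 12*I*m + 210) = (m^3 + m^2*(2 + 6*I) + m*(7 + 12*I) + 14)/(m^3 + 2*m^2*(3 - I) + m*(35 - 12*I) + 210)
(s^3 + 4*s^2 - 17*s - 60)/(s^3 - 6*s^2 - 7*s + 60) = (s + 5)/(s - 5)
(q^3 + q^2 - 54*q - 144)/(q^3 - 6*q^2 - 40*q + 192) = (q + 3)/(q - 4)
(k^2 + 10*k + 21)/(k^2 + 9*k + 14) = (k + 3)/(k + 2)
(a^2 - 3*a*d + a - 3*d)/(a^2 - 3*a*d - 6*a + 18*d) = (a + 1)/(a - 6)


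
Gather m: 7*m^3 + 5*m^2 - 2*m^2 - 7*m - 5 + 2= 7*m^3 + 3*m^2 - 7*m - 3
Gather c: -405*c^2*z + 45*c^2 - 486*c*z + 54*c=c^2*(45 - 405*z) + c*(54 - 486*z)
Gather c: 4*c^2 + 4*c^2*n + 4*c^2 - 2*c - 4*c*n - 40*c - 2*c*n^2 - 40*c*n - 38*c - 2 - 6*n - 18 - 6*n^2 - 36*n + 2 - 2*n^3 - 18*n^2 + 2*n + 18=c^2*(4*n + 8) + c*(-2*n^2 - 44*n - 80) - 2*n^3 - 24*n^2 - 40*n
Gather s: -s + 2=2 - s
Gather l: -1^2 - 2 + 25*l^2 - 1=25*l^2 - 4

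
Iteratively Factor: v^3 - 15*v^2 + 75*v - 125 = (v - 5)*(v^2 - 10*v + 25) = (v - 5)^2*(v - 5)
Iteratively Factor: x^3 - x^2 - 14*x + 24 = (x - 3)*(x^2 + 2*x - 8) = (x - 3)*(x + 4)*(x - 2)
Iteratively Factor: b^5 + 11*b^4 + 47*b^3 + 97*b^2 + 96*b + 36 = (b + 2)*(b^4 + 9*b^3 + 29*b^2 + 39*b + 18) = (b + 1)*(b + 2)*(b^3 + 8*b^2 + 21*b + 18) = (b + 1)*(b + 2)^2*(b^2 + 6*b + 9) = (b + 1)*(b + 2)^2*(b + 3)*(b + 3)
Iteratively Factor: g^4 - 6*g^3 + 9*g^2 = (g - 3)*(g^3 - 3*g^2) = g*(g - 3)*(g^2 - 3*g) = g*(g - 3)^2*(g)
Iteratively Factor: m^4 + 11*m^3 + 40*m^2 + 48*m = (m)*(m^3 + 11*m^2 + 40*m + 48) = m*(m + 4)*(m^2 + 7*m + 12) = m*(m + 4)^2*(m + 3)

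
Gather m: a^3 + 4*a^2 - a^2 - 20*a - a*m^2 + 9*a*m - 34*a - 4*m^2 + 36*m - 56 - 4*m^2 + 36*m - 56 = a^3 + 3*a^2 - 54*a + m^2*(-a - 8) + m*(9*a + 72) - 112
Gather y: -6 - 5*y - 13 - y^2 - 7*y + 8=-y^2 - 12*y - 11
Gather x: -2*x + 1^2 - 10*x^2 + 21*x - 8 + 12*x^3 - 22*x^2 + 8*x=12*x^3 - 32*x^2 + 27*x - 7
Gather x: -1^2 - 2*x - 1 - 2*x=-4*x - 2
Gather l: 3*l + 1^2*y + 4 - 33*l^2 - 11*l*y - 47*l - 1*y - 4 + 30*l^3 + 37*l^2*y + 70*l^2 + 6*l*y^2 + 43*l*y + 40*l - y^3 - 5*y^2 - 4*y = 30*l^3 + l^2*(37*y + 37) + l*(6*y^2 + 32*y - 4) - y^3 - 5*y^2 - 4*y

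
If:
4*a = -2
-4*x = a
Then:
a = -1/2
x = 1/8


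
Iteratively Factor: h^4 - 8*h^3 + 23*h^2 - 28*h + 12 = (h - 3)*(h^3 - 5*h^2 + 8*h - 4) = (h - 3)*(h - 2)*(h^2 - 3*h + 2) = (h - 3)*(h - 2)*(h - 1)*(h - 2)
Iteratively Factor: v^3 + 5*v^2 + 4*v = (v + 1)*(v^2 + 4*v) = (v + 1)*(v + 4)*(v)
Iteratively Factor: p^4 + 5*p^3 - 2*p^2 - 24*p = (p + 3)*(p^3 + 2*p^2 - 8*p) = (p - 2)*(p + 3)*(p^2 + 4*p) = p*(p - 2)*(p + 3)*(p + 4)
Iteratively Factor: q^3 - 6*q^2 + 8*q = (q)*(q^2 - 6*q + 8) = q*(q - 2)*(q - 4)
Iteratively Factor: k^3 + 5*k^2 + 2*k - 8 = (k - 1)*(k^2 + 6*k + 8) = (k - 1)*(k + 2)*(k + 4)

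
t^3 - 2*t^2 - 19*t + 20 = (t - 5)*(t - 1)*(t + 4)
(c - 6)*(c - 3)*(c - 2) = c^3 - 11*c^2 + 36*c - 36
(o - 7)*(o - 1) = o^2 - 8*o + 7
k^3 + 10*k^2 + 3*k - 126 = (k - 3)*(k + 6)*(k + 7)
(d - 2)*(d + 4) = d^2 + 2*d - 8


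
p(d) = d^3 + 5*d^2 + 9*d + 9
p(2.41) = 73.73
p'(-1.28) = 1.12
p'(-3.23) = 8.00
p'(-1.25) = 1.19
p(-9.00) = -396.00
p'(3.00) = 66.00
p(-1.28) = 3.57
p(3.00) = 108.00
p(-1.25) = 3.61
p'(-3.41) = 9.78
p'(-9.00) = 162.00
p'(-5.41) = 42.70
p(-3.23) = -1.60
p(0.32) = 12.42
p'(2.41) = 50.52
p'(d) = 3*d^2 + 10*d + 9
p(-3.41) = -3.20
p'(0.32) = 12.51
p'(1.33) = 27.61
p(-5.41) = -51.69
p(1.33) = 32.17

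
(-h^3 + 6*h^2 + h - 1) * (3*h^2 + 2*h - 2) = -3*h^5 + 16*h^4 + 17*h^3 - 13*h^2 - 4*h + 2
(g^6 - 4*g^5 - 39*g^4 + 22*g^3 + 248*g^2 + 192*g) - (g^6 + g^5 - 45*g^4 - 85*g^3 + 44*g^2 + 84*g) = -5*g^5 + 6*g^4 + 107*g^3 + 204*g^2 + 108*g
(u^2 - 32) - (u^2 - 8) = -24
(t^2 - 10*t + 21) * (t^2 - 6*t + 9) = t^4 - 16*t^3 + 90*t^2 - 216*t + 189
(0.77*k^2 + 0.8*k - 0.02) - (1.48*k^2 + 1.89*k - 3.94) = -0.71*k^2 - 1.09*k + 3.92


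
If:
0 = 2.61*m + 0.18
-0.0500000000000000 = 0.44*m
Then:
No Solution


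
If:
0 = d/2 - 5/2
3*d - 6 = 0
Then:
No Solution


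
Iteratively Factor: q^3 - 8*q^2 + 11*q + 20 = (q + 1)*(q^2 - 9*q + 20) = (q - 5)*(q + 1)*(q - 4)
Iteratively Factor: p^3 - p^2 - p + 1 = (p + 1)*(p^2 - 2*p + 1) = (p - 1)*(p + 1)*(p - 1)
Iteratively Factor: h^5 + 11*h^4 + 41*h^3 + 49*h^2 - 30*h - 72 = (h + 3)*(h^4 + 8*h^3 + 17*h^2 - 2*h - 24) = (h - 1)*(h + 3)*(h^3 + 9*h^2 + 26*h + 24) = (h - 1)*(h + 2)*(h + 3)*(h^2 + 7*h + 12) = (h - 1)*(h + 2)*(h + 3)*(h + 4)*(h + 3)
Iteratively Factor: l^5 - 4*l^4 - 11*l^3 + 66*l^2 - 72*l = (l - 3)*(l^4 - l^3 - 14*l^2 + 24*l) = (l - 3)*(l + 4)*(l^3 - 5*l^2 + 6*l) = l*(l - 3)*(l + 4)*(l^2 - 5*l + 6) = l*(l - 3)^2*(l + 4)*(l - 2)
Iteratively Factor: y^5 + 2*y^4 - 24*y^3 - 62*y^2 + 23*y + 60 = (y + 1)*(y^4 + y^3 - 25*y^2 - 37*y + 60) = (y - 1)*(y + 1)*(y^3 + 2*y^2 - 23*y - 60) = (y - 1)*(y + 1)*(y + 3)*(y^2 - y - 20) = (y - 5)*(y - 1)*(y + 1)*(y + 3)*(y + 4)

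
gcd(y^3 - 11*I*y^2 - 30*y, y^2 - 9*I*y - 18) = y - 6*I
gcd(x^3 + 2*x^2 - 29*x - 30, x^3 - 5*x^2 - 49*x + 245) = x - 5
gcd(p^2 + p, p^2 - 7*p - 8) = p + 1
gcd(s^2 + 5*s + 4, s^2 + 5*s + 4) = s^2 + 5*s + 4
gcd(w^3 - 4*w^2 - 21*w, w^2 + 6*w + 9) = w + 3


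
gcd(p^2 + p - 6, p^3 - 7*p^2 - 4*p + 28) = p - 2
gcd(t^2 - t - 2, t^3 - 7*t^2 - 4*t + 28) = t - 2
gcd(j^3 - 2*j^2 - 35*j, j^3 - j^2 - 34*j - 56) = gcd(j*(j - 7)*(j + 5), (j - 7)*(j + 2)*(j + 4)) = j - 7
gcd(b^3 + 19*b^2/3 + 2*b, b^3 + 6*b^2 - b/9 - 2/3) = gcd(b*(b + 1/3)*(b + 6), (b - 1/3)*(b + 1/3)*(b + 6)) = b^2 + 19*b/3 + 2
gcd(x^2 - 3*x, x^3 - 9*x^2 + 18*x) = x^2 - 3*x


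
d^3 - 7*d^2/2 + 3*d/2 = d*(d - 3)*(d - 1/2)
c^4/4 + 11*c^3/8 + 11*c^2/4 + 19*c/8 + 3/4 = (c/4 + 1/2)*(c + 1)^2*(c + 3/2)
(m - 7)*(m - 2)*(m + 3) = m^3 - 6*m^2 - 13*m + 42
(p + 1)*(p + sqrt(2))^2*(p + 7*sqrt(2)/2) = p^4 + p^3 + 11*sqrt(2)*p^3/2 + 11*sqrt(2)*p^2/2 + 16*p^2 + 7*sqrt(2)*p + 16*p + 7*sqrt(2)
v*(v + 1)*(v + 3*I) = v^3 + v^2 + 3*I*v^2 + 3*I*v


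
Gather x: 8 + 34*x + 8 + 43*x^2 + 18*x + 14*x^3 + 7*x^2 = 14*x^3 + 50*x^2 + 52*x + 16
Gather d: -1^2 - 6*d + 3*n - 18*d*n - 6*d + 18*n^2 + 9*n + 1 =d*(-18*n - 12) + 18*n^2 + 12*n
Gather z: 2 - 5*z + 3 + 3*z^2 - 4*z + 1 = 3*z^2 - 9*z + 6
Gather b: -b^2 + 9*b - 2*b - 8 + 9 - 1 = -b^2 + 7*b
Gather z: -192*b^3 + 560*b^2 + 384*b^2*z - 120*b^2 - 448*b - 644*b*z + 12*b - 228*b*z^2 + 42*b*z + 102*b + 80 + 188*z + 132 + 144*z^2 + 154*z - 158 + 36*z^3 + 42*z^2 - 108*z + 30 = -192*b^3 + 440*b^2 - 334*b + 36*z^3 + z^2*(186 - 228*b) + z*(384*b^2 - 602*b + 234) + 84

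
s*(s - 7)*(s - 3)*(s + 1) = s^4 - 9*s^3 + 11*s^2 + 21*s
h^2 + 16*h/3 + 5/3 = (h + 1/3)*(h + 5)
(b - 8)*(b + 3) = b^2 - 5*b - 24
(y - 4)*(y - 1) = y^2 - 5*y + 4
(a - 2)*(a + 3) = a^2 + a - 6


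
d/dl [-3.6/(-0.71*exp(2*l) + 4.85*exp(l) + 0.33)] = (17.46 - 5.112*exp(l))*exp(l)/(-0.71*exp(2*l) + 4.85*exp(l) + 0.33)^2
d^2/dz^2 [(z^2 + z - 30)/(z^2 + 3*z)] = 4*(-z^3 - 45*z^2 - 135*z - 135)/(z^3*(z^3 + 9*z^2 + 27*z + 27))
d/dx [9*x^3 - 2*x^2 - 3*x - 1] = 27*x^2 - 4*x - 3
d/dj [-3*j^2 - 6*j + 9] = -6*j - 6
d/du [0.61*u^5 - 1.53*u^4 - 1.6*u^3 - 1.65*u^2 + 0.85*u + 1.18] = 3.05*u^4 - 6.12*u^3 - 4.8*u^2 - 3.3*u + 0.85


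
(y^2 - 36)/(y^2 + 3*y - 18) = (y - 6)/(y - 3)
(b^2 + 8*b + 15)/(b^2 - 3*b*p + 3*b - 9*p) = (-b - 5)/(-b + 3*p)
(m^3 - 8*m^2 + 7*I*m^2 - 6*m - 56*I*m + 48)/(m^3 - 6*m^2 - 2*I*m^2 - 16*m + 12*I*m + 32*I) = (m^2 + 7*I*m - 6)/(m^2 + 2*m*(1 - I) - 4*I)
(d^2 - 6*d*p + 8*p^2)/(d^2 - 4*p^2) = (d - 4*p)/(d + 2*p)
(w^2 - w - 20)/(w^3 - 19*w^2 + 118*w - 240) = (w + 4)/(w^2 - 14*w + 48)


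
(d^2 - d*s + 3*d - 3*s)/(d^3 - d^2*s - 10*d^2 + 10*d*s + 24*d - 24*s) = (d + 3)/(d^2 - 10*d + 24)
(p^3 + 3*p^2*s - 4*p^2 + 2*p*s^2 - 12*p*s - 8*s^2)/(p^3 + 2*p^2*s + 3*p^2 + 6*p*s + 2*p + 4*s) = (p^2 + p*s - 4*p - 4*s)/(p^2 + 3*p + 2)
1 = 1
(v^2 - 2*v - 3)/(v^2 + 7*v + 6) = (v - 3)/(v + 6)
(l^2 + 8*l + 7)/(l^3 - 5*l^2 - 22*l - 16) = (l + 7)/(l^2 - 6*l - 16)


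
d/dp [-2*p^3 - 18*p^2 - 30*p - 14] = -6*p^2 - 36*p - 30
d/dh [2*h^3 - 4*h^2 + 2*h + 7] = 6*h^2 - 8*h + 2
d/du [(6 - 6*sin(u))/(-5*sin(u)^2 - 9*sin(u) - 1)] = 30*(2*sin(u) + cos(u)^2 + 1)*cos(u)/(5*sin(u)^2 + 9*sin(u) + 1)^2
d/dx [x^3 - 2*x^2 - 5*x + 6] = 3*x^2 - 4*x - 5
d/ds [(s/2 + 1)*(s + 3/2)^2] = (2*s + 3)*(6*s + 11)/8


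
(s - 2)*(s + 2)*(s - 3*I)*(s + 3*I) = s^4 + 5*s^2 - 36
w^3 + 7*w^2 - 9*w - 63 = (w - 3)*(w + 3)*(w + 7)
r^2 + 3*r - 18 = (r - 3)*(r + 6)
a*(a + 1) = a^2 + a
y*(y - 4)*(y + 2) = y^3 - 2*y^2 - 8*y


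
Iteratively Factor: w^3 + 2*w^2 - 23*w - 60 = (w + 3)*(w^2 - w - 20) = (w + 3)*(w + 4)*(w - 5)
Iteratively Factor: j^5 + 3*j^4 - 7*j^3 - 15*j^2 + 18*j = (j + 3)*(j^4 - 7*j^2 + 6*j) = (j - 2)*(j + 3)*(j^3 + 2*j^2 - 3*j) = (j - 2)*(j + 3)^2*(j^2 - j) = j*(j - 2)*(j + 3)^2*(j - 1)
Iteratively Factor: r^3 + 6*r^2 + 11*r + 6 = (r + 3)*(r^2 + 3*r + 2) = (r + 2)*(r + 3)*(r + 1)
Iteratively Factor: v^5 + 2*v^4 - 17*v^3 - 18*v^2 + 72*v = (v - 2)*(v^4 + 4*v^3 - 9*v^2 - 36*v) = (v - 2)*(v + 4)*(v^3 - 9*v) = v*(v - 2)*(v + 4)*(v^2 - 9) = v*(v - 2)*(v + 3)*(v + 4)*(v - 3)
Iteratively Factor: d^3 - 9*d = (d + 3)*(d^2 - 3*d) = d*(d + 3)*(d - 3)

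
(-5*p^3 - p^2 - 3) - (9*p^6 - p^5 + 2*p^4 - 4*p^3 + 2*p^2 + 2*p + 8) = -9*p^6 + p^5 - 2*p^4 - p^3 - 3*p^2 - 2*p - 11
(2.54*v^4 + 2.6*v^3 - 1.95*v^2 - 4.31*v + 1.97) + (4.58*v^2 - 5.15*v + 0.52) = 2.54*v^4 + 2.6*v^3 + 2.63*v^2 - 9.46*v + 2.49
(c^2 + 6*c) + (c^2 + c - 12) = 2*c^2 + 7*c - 12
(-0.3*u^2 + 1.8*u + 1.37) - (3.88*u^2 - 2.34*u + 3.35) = -4.18*u^2 + 4.14*u - 1.98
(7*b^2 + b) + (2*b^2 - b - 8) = 9*b^2 - 8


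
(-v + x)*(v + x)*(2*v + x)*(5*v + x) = -10*v^4 - 7*v^3*x + 9*v^2*x^2 + 7*v*x^3 + x^4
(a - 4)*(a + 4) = a^2 - 16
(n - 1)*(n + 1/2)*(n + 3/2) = n^3 + n^2 - 5*n/4 - 3/4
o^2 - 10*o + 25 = (o - 5)^2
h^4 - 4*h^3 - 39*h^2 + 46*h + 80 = (h - 8)*(h - 2)*(h + 1)*(h + 5)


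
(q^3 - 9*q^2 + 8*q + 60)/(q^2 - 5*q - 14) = (q^2 - 11*q + 30)/(q - 7)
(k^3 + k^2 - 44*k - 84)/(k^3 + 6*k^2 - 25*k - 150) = (k^2 - 5*k - 14)/(k^2 - 25)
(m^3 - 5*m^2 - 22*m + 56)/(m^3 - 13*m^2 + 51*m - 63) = (m^2 + 2*m - 8)/(m^2 - 6*m + 9)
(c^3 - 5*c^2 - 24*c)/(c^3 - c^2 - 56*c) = (c + 3)/(c + 7)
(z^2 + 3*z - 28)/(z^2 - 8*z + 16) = (z + 7)/(z - 4)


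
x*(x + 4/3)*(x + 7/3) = x^3 + 11*x^2/3 + 28*x/9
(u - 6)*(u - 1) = u^2 - 7*u + 6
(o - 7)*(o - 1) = o^2 - 8*o + 7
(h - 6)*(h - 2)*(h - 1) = h^3 - 9*h^2 + 20*h - 12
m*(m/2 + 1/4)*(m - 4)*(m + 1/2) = m^4/2 - 3*m^3/2 - 15*m^2/8 - m/2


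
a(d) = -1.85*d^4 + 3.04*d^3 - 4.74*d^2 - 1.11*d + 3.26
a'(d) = -7.4*d^3 + 9.12*d^2 - 9.48*d - 1.11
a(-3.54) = -477.60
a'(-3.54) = 475.02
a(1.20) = -3.48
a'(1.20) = -12.14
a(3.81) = -291.47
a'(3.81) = -314.11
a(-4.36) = -1002.49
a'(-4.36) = 826.92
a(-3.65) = -532.02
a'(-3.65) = 514.83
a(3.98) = -348.78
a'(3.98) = -360.91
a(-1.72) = -40.51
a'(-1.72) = 79.83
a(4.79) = -750.61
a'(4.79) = -650.55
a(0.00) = 3.26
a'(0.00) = -1.11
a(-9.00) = -14724.70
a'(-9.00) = 6217.53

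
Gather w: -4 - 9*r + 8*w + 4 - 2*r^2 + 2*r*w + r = -2*r^2 - 8*r + w*(2*r + 8)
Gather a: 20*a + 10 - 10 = 20*a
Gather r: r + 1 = r + 1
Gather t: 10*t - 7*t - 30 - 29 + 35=3*t - 24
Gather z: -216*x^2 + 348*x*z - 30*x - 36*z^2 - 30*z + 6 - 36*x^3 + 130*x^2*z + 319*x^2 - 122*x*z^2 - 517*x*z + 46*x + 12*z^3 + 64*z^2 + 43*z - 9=-36*x^3 + 103*x^2 + 16*x + 12*z^3 + z^2*(28 - 122*x) + z*(130*x^2 - 169*x + 13) - 3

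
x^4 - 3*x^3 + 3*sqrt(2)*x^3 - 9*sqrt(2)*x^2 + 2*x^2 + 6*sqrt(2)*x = x*(x - 2)*(x - 1)*(x + 3*sqrt(2))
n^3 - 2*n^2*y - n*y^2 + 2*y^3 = (n - 2*y)*(n - y)*(n + y)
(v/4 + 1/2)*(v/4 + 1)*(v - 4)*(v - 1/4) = v^4/16 + 7*v^3/64 - 33*v^2/32 - 7*v/4 + 1/2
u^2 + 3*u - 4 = (u - 1)*(u + 4)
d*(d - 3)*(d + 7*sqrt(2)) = d^3 - 3*d^2 + 7*sqrt(2)*d^2 - 21*sqrt(2)*d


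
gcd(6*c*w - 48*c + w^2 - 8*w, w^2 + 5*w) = 1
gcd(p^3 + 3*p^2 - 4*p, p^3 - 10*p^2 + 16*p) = p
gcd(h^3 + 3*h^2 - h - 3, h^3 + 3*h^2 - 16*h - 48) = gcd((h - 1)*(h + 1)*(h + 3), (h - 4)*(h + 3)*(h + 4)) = h + 3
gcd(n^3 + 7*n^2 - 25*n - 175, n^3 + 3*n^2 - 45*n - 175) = n + 5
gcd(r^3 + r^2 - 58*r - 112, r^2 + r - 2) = r + 2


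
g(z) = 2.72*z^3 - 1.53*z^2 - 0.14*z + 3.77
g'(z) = 8.16*z^2 - 3.06*z - 0.14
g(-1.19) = -2.81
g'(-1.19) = 15.06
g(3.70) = 120.08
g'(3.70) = 100.25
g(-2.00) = -23.83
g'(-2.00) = 38.62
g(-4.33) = -245.13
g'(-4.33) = 166.10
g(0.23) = 3.69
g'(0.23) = -0.41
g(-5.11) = -398.40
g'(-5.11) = 228.57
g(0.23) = 3.69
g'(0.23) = -0.41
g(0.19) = 3.71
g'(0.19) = -0.43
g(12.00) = 4481.93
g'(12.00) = 1138.18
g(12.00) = 4481.93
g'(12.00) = 1138.18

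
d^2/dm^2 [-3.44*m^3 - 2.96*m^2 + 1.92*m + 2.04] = -20.64*m - 5.92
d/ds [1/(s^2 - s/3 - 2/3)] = 3*(1 - 6*s)/(-3*s^2 + s + 2)^2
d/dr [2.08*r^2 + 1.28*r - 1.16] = 4.16*r + 1.28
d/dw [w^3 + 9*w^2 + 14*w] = 3*w^2 + 18*w + 14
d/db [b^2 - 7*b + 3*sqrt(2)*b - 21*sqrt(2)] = 2*b - 7 + 3*sqrt(2)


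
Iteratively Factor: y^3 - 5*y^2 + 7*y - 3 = (y - 3)*(y^2 - 2*y + 1) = (y - 3)*(y - 1)*(y - 1)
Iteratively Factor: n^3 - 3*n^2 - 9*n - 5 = (n + 1)*(n^2 - 4*n - 5) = (n - 5)*(n + 1)*(n + 1)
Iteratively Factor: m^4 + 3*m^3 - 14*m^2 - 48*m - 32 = (m - 4)*(m^3 + 7*m^2 + 14*m + 8) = (m - 4)*(m + 1)*(m^2 + 6*m + 8) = (m - 4)*(m + 1)*(m + 2)*(m + 4)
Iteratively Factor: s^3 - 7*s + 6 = (s + 3)*(s^2 - 3*s + 2) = (s - 2)*(s + 3)*(s - 1)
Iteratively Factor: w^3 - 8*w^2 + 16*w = (w - 4)*(w^2 - 4*w) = w*(w - 4)*(w - 4)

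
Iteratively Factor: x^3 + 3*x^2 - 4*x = (x + 4)*(x^2 - x) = x*(x + 4)*(x - 1)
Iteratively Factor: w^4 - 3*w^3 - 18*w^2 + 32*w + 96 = (w - 4)*(w^3 + w^2 - 14*w - 24) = (w - 4)^2*(w^2 + 5*w + 6) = (w - 4)^2*(w + 2)*(w + 3)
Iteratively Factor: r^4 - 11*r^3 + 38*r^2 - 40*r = (r - 2)*(r^3 - 9*r^2 + 20*r) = (r - 4)*(r - 2)*(r^2 - 5*r) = r*(r - 4)*(r - 2)*(r - 5)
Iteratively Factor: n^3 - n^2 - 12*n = (n)*(n^2 - n - 12) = n*(n + 3)*(n - 4)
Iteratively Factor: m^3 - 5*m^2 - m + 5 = (m - 5)*(m^2 - 1) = (m - 5)*(m - 1)*(m + 1)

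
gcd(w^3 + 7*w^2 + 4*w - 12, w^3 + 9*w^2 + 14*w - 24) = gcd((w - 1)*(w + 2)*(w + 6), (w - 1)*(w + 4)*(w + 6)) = w^2 + 5*w - 6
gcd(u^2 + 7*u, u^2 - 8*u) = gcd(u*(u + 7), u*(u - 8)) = u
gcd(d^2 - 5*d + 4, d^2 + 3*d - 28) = d - 4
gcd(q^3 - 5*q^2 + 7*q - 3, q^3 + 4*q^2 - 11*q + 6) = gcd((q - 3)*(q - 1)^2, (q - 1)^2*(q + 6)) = q^2 - 2*q + 1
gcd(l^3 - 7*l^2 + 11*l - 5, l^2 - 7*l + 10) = l - 5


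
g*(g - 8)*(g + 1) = g^3 - 7*g^2 - 8*g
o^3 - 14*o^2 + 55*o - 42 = (o - 7)*(o - 6)*(o - 1)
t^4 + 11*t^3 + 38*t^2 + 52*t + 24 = (t + 1)*(t + 2)^2*(t + 6)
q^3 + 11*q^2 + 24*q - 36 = (q - 1)*(q + 6)^2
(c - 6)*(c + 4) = c^2 - 2*c - 24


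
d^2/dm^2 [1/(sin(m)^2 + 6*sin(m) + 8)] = 2*(-2*sin(m)^4 - 9*sin(m)^3 + sin(m)^2 + 42*sin(m) + 28)/(sin(m)^2 + 6*sin(m) + 8)^3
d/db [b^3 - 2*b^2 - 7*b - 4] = 3*b^2 - 4*b - 7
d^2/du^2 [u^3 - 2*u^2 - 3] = 6*u - 4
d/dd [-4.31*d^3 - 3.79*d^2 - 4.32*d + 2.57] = -12.93*d^2 - 7.58*d - 4.32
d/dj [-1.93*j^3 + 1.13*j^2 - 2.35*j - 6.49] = -5.79*j^2 + 2.26*j - 2.35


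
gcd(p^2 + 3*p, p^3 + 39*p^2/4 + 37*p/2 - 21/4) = p + 3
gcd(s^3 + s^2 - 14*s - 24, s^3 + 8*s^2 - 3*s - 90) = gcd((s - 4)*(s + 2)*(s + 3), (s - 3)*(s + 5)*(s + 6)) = 1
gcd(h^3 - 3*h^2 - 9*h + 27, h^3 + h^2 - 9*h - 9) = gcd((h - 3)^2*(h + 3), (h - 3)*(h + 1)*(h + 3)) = h^2 - 9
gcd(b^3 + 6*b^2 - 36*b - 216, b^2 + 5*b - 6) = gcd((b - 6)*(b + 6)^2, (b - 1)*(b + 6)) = b + 6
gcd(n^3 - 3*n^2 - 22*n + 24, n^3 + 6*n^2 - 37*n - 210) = n - 6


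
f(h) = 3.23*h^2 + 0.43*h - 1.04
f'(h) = 6.46*h + 0.43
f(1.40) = 5.89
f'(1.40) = 9.47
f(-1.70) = 7.56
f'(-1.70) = -10.55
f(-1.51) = 5.68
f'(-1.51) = -9.32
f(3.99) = 52.10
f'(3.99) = 26.21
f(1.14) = 3.65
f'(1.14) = 7.79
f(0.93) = 2.15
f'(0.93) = 6.44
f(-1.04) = 2.01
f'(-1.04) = -6.29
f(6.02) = 118.61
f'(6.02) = 39.32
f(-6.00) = 112.66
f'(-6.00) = -38.33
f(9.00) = 264.46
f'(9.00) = 58.57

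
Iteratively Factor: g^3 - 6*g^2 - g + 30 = (g - 5)*(g^2 - g - 6) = (g - 5)*(g - 3)*(g + 2)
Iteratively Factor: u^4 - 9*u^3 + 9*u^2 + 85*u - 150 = (u - 5)*(u^3 - 4*u^2 - 11*u + 30) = (u - 5)^2*(u^2 + u - 6) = (u - 5)^2*(u + 3)*(u - 2)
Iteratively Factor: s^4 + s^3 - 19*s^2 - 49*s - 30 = (s + 2)*(s^3 - s^2 - 17*s - 15) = (s - 5)*(s + 2)*(s^2 + 4*s + 3) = (s - 5)*(s + 1)*(s + 2)*(s + 3)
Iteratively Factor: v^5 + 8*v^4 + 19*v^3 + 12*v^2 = (v)*(v^4 + 8*v^3 + 19*v^2 + 12*v) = v*(v + 3)*(v^3 + 5*v^2 + 4*v) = v*(v + 1)*(v + 3)*(v^2 + 4*v) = v*(v + 1)*(v + 3)*(v + 4)*(v)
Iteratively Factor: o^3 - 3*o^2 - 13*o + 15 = (o + 3)*(o^2 - 6*o + 5) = (o - 1)*(o + 3)*(o - 5)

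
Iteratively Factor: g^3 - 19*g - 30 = (g + 3)*(g^2 - 3*g - 10) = (g + 2)*(g + 3)*(g - 5)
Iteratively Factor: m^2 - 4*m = (m - 4)*(m)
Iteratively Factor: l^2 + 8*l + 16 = (l + 4)*(l + 4)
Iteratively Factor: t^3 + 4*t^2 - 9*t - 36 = (t + 4)*(t^2 - 9) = (t + 3)*(t + 4)*(t - 3)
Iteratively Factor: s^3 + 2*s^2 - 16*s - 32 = (s + 2)*(s^2 - 16) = (s - 4)*(s + 2)*(s + 4)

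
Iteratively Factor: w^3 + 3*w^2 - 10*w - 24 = (w - 3)*(w^2 + 6*w + 8) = (w - 3)*(w + 2)*(w + 4)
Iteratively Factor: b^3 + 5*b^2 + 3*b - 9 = (b + 3)*(b^2 + 2*b - 3) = (b - 1)*(b + 3)*(b + 3)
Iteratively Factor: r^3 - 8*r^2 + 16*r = (r - 4)*(r^2 - 4*r) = (r - 4)^2*(r)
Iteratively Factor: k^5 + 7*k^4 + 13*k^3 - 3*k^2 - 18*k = (k + 3)*(k^4 + 4*k^3 + k^2 - 6*k) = (k + 3)^2*(k^3 + k^2 - 2*k) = (k + 2)*(k + 3)^2*(k^2 - k) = (k - 1)*(k + 2)*(k + 3)^2*(k)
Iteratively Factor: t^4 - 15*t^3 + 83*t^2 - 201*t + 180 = (t - 3)*(t^3 - 12*t^2 + 47*t - 60) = (t - 3)^2*(t^2 - 9*t + 20) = (t - 5)*(t - 3)^2*(t - 4)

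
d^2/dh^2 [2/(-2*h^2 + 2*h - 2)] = 2*(h^2 - h - (2*h - 1)^2 + 1)/(h^2 - h + 1)^3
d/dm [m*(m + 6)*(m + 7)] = 3*m^2 + 26*m + 42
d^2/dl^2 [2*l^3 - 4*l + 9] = 12*l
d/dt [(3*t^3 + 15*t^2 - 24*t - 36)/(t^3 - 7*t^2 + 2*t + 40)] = 6*(-6*t^4 + 10*t^3 + 55*t^2 + 116*t - 148)/(t^6 - 14*t^5 + 53*t^4 + 52*t^3 - 556*t^2 + 160*t + 1600)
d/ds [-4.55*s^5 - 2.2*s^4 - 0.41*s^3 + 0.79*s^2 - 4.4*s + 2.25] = -22.75*s^4 - 8.8*s^3 - 1.23*s^2 + 1.58*s - 4.4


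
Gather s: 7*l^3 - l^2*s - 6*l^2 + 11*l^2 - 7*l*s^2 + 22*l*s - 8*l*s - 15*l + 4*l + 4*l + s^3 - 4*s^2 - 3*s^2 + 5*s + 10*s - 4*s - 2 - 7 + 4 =7*l^3 + 5*l^2 - 7*l + s^3 + s^2*(-7*l - 7) + s*(-l^2 + 14*l + 11) - 5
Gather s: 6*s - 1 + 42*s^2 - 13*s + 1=42*s^2 - 7*s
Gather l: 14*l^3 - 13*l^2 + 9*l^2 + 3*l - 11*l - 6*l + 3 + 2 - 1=14*l^3 - 4*l^2 - 14*l + 4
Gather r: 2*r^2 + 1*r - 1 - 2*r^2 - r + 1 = 0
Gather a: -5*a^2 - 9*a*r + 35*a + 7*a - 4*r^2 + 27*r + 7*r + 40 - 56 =-5*a^2 + a*(42 - 9*r) - 4*r^2 + 34*r - 16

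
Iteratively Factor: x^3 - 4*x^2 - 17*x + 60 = (x - 5)*(x^2 + x - 12) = (x - 5)*(x + 4)*(x - 3)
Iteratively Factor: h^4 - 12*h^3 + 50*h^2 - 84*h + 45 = (h - 5)*(h^3 - 7*h^2 + 15*h - 9) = (h - 5)*(h - 3)*(h^2 - 4*h + 3) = (h - 5)*(h - 3)^2*(h - 1)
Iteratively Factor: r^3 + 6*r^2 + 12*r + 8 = (r + 2)*(r^2 + 4*r + 4) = (r + 2)^2*(r + 2)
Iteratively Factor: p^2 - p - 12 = (p - 4)*(p + 3)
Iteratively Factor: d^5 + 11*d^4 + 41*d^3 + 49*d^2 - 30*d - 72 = (d + 3)*(d^4 + 8*d^3 + 17*d^2 - 2*d - 24) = (d + 3)*(d + 4)*(d^3 + 4*d^2 + d - 6) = (d + 3)^2*(d + 4)*(d^2 + d - 2) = (d - 1)*(d + 3)^2*(d + 4)*(d + 2)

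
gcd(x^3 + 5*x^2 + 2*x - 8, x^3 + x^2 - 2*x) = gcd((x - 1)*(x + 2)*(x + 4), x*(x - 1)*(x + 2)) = x^2 + x - 2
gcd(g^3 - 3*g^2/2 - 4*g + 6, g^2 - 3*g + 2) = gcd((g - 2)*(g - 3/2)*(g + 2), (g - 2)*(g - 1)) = g - 2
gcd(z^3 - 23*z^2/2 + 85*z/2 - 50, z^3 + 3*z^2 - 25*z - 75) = z - 5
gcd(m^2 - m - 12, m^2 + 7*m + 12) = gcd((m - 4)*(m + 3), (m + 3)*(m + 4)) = m + 3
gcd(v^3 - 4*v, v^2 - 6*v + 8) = v - 2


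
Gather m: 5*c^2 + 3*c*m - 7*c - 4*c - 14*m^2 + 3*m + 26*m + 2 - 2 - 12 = 5*c^2 - 11*c - 14*m^2 + m*(3*c + 29) - 12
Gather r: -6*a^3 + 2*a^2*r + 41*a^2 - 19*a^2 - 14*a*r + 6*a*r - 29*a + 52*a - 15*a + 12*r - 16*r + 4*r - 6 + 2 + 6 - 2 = -6*a^3 + 22*a^2 + 8*a + r*(2*a^2 - 8*a)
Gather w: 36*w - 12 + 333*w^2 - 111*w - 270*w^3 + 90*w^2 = -270*w^3 + 423*w^2 - 75*w - 12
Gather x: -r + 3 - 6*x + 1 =-r - 6*x + 4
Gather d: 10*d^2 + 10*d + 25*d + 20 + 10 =10*d^2 + 35*d + 30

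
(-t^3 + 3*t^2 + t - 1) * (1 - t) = t^4 - 4*t^3 + 2*t^2 + 2*t - 1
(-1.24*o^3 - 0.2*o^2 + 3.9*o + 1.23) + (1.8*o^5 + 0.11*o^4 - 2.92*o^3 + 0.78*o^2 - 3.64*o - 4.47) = 1.8*o^5 + 0.11*o^4 - 4.16*o^3 + 0.58*o^2 + 0.26*o - 3.24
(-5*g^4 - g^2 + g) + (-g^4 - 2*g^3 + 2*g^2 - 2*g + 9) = -6*g^4 - 2*g^3 + g^2 - g + 9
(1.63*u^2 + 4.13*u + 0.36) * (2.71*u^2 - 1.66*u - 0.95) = 4.4173*u^4 + 8.4865*u^3 - 7.4287*u^2 - 4.5211*u - 0.342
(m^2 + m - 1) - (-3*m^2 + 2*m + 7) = 4*m^2 - m - 8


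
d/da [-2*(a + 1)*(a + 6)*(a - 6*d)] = -6*a^2 + 24*a*d - 28*a + 84*d - 12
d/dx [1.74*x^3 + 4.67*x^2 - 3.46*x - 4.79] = 5.22*x^2 + 9.34*x - 3.46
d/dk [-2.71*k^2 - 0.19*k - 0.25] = -5.42*k - 0.19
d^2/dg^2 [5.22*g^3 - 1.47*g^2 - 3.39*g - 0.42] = 31.32*g - 2.94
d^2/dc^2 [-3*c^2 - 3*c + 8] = -6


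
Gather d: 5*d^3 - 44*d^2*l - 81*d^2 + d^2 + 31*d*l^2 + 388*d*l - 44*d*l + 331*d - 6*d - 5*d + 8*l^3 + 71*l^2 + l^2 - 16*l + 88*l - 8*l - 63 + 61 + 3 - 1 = 5*d^3 + d^2*(-44*l - 80) + d*(31*l^2 + 344*l + 320) + 8*l^3 + 72*l^2 + 64*l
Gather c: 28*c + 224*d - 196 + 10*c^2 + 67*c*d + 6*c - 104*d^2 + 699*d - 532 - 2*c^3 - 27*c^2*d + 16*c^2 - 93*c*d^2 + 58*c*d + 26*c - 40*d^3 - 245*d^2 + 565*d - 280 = -2*c^3 + c^2*(26 - 27*d) + c*(-93*d^2 + 125*d + 60) - 40*d^3 - 349*d^2 + 1488*d - 1008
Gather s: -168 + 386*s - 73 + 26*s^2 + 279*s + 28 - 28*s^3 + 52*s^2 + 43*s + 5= -28*s^3 + 78*s^2 + 708*s - 208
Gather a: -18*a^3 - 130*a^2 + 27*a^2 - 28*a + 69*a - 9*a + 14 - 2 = -18*a^3 - 103*a^2 + 32*a + 12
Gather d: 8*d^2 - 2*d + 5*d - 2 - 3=8*d^2 + 3*d - 5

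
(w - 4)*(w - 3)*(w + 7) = w^3 - 37*w + 84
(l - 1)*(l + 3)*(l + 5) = l^3 + 7*l^2 + 7*l - 15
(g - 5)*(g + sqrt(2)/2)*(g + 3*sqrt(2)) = g^3 - 5*g^2 + 7*sqrt(2)*g^2/2 - 35*sqrt(2)*g/2 + 3*g - 15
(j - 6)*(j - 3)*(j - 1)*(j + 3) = j^4 - 7*j^3 - 3*j^2 + 63*j - 54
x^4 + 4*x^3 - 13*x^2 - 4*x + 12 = (x - 2)*(x - 1)*(x + 1)*(x + 6)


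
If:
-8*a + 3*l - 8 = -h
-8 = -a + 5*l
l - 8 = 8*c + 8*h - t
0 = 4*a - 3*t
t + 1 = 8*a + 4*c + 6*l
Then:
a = -54/17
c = 605/68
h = -182/17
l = -38/17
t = -72/17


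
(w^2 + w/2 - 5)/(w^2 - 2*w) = (w + 5/2)/w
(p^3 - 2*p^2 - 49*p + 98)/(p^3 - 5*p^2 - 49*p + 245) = (p - 2)/(p - 5)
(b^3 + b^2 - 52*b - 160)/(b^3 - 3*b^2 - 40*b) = (b + 4)/b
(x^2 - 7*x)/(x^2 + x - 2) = x*(x - 7)/(x^2 + x - 2)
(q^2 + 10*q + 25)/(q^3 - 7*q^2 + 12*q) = (q^2 + 10*q + 25)/(q*(q^2 - 7*q + 12))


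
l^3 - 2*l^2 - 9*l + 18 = (l - 3)*(l - 2)*(l + 3)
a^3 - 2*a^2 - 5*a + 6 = (a - 3)*(a - 1)*(a + 2)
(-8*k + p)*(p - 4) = -8*k*p + 32*k + p^2 - 4*p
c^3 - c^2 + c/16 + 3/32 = (c - 3/4)*(c - 1/2)*(c + 1/4)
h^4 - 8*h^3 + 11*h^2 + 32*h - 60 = (h - 5)*(h - 3)*(h - 2)*(h + 2)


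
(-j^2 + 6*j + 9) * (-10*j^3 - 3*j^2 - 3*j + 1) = 10*j^5 - 57*j^4 - 105*j^3 - 46*j^2 - 21*j + 9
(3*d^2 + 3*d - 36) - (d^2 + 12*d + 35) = 2*d^2 - 9*d - 71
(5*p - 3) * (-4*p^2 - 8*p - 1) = -20*p^3 - 28*p^2 + 19*p + 3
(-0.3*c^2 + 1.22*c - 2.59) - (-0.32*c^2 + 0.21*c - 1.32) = 0.02*c^2 + 1.01*c - 1.27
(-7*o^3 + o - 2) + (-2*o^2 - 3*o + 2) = -7*o^3 - 2*o^2 - 2*o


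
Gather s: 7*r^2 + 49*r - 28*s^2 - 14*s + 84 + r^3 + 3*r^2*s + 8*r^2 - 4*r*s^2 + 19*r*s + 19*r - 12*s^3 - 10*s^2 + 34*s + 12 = r^3 + 15*r^2 + 68*r - 12*s^3 + s^2*(-4*r - 38) + s*(3*r^2 + 19*r + 20) + 96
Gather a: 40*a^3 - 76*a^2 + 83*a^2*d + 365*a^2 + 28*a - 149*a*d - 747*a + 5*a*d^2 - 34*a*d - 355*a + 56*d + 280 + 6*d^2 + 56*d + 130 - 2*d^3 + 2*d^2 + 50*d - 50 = 40*a^3 + a^2*(83*d + 289) + a*(5*d^2 - 183*d - 1074) - 2*d^3 + 8*d^2 + 162*d + 360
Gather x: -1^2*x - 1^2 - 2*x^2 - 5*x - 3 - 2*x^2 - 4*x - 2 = -4*x^2 - 10*x - 6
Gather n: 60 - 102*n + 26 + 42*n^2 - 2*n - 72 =42*n^2 - 104*n + 14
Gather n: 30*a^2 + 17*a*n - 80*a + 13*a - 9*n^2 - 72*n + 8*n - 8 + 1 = 30*a^2 - 67*a - 9*n^2 + n*(17*a - 64) - 7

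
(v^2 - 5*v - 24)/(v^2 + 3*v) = (v - 8)/v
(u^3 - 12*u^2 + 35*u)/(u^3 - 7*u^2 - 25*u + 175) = u/(u + 5)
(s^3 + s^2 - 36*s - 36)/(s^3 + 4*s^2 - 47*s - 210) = (s^2 - 5*s - 6)/(s^2 - 2*s - 35)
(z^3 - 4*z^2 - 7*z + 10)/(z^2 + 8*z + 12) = (z^2 - 6*z + 5)/(z + 6)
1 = 1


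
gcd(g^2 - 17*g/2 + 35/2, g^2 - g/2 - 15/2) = 1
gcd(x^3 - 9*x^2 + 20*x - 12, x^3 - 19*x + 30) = x - 2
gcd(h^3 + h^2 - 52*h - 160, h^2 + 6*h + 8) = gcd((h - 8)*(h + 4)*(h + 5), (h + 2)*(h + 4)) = h + 4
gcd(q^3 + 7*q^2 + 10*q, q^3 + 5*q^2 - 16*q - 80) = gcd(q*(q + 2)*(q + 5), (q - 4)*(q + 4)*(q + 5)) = q + 5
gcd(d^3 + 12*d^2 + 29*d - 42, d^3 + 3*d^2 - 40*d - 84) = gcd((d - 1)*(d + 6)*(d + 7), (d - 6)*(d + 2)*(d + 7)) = d + 7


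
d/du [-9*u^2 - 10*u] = -18*u - 10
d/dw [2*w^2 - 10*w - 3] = 4*w - 10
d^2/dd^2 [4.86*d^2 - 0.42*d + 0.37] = 9.72000000000000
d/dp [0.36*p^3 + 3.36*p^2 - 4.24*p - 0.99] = 1.08*p^2 + 6.72*p - 4.24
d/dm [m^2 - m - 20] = 2*m - 1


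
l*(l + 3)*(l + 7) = l^3 + 10*l^2 + 21*l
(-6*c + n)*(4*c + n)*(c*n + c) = -24*c^3*n - 24*c^3 - 2*c^2*n^2 - 2*c^2*n + c*n^3 + c*n^2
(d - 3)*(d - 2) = d^2 - 5*d + 6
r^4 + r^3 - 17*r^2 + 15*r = r*(r - 3)*(r - 1)*(r + 5)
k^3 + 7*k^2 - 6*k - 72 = (k - 3)*(k + 4)*(k + 6)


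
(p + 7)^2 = p^2 + 14*p + 49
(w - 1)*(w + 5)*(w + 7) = w^3 + 11*w^2 + 23*w - 35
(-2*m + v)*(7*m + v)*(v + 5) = -14*m^2*v - 70*m^2 + 5*m*v^2 + 25*m*v + v^3 + 5*v^2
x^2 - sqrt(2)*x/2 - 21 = (x - 7*sqrt(2)/2)*(x + 3*sqrt(2))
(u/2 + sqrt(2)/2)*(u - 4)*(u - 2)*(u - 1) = u^4/2 - 7*u^3/2 + sqrt(2)*u^3/2 - 7*sqrt(2)*u^2/2 + 7*u^2 - 4*u + 7*sqrt(2)*u - 4*sqrt(2)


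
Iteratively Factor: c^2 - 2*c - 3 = (c - 3)*(c + 1)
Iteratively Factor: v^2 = (v)*(v)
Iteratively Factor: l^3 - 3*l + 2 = (l - 1)*(l^2 + l - 2) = (l - 1)*(l + 2)*(l - 1)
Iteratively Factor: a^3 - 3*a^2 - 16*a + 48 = (a - 4)*(a^2 + a - 12) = (a - 4)*(a - 3)*(a + 4)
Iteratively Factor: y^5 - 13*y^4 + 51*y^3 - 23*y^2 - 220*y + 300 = (y - 5)*(y^4 - 8*y^3 + 11*y^2 + 32*y - 60) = (y - 5)*(y - 3)*(y^3 - 5*y^2 - 4*y + 20) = (y - 5)*(y - 3)*(y + 2)*(y^2 - 7*y + 10) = (y - 5)^2*(y - 3)*(y + 2)*(y - 2)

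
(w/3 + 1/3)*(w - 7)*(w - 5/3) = w^3/3 - 23*w^2/9 + w + 35/9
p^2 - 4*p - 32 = (p - 8)*(p + 4)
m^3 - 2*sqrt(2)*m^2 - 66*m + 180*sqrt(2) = (m - 5*sqrt(2))*(m - 3*sqrt(2))*(m + 6*sqrt(2))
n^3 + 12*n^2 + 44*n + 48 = (n + 2)*(n + 4)*(n + 6)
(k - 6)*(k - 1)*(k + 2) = k^3 - 5*k^2 - 8*k + 12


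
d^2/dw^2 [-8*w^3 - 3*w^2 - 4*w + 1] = -48*w - 6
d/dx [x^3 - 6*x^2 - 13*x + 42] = 3*x^2 - 12*x - 13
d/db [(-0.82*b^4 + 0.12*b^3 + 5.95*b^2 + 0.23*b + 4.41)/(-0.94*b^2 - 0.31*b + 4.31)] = (1.5416*b^5 + 0.6498*b^4 - 14.2112*b^3 - 0.0767000000000002*b^2 + 59.5798*b + 2.3584)/(0.8836*b^4 + 0.5828*b^3 - 8.0067*b^2 - 2.6722*b + 18.5761)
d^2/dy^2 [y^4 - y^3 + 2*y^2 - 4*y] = 12*y^2 - 6*y + 4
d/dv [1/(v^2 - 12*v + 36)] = 2*(6 - v)/(v^2 - 12*v + 36)^2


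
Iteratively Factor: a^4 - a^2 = (a - 1)*(a^3 + a^2) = a*(a - 1)*(a^2 + a) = a^2*(a - 1)*(a + 1)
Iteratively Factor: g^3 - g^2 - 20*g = (g)*(g^2 - g - 20) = g*(g - 5)*(g + 4)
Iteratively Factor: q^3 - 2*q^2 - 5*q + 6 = (q - 3)*(q^2 + q - 2) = (q - 3)*(q + 2)*(q - 1)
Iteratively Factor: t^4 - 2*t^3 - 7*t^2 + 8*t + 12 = (t + 2)*(t^3 - 4*t^2 + t + 6) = (t - 3)*(t + 2)*(t^2 - t - 2) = (t - 3)*(t - 2)*(t + 2)*(t + 1)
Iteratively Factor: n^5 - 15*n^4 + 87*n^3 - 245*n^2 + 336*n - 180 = (n - 2)*(n^4 - 13*n^3 + 61*n^2 - 123*n + 90) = (n - 3)*(n - 2)*(n^3 - 10*n^2 + 31*n - 30) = (n - 5)*(n - 3)*(n - 2)*(n^2 - 5*n + 6) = (n - 5)*(n - 3)*(n - 2)^2*(n - 3)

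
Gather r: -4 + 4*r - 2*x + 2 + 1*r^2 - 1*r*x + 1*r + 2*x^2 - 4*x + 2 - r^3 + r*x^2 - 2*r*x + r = -r^3 + r^2 + r*(x^2 - 3*x + 6) + 2*x^2 - 6*x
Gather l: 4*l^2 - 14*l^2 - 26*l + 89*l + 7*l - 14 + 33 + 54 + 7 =-10*l^2 + 70*l + 80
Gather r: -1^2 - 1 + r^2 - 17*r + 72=r^2 - 17*r + 70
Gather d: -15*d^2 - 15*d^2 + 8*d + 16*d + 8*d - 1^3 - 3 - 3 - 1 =-30*d^2 + 32*d - 8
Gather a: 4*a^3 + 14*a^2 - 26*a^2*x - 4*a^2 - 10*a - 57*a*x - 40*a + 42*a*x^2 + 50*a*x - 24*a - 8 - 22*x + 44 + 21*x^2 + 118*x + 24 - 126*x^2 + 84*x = 4*a^3 + a^2*(10 - 26*x) + a*(42*x^2 - 7*x - 74) - 105*x^2 + 180*x + 60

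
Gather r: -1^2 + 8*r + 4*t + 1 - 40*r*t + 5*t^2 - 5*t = r*(8 - 40*t) + 5*t^2 - t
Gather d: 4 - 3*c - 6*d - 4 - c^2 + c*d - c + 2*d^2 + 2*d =-c^2 - 4*c + 2*d^2 + d*(c - 4)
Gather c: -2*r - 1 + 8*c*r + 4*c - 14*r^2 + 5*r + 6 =c*(8*r + 4) - 14*r^2 + 3*r + 5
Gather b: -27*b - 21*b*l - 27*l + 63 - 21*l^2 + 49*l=b*(-21*l - 27) - 21*l^2 + 22*l + 63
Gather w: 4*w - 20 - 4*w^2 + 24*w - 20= -4*w^2 + 28*w - 40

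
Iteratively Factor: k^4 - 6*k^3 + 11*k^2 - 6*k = (k - 1)*(k^3 - 5*k^2 + 6*k) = (k - 2)*(k - 1)*(k^2 - 3*k) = k*(k - 2)*(k - 1)*(k - 3)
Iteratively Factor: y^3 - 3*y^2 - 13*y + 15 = (y - 1)*(y^2 - 2*y - 15) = (y - 1)*(y + 3)*(y - 5)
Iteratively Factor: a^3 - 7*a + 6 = (a + 3)*(a^2 - 3*a + 2) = (a - 1)*(a + 3)*(a - 2)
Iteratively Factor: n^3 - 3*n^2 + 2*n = (n - 1)*(n^2 - 2*n) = n*(n - 1)*(n - 2)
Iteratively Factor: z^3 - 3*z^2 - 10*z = (z - 5)*(z^2 + 2*z) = (z - 5)*(z + 2)*(z)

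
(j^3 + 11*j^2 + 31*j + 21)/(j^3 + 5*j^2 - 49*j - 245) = (j^2 + 4*j + 3)/(j^2 - 2*j - 35)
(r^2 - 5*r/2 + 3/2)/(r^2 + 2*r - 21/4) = 2*(r - 1)/(2*r + 7)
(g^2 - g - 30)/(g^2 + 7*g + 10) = (g - 6)/(g + 2)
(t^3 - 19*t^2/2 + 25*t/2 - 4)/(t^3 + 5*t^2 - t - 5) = (t^2 - 17*t/2 + 4)/(t^2 + 6*t + 5)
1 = 1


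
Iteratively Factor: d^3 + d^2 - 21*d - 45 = (d + 3)*(d^2 - 2*d - 15) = (d + 3)^2*(d - 5)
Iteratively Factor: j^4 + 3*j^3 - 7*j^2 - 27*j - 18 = (j + 2)*(j^3 + j^2 - 9*j - 9) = (j + 1)*(j + 2)*(j^2 - 9) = (j + 1)*(j + 2)*(j + 3)*(j - 3)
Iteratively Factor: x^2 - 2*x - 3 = (x - 3)*(x + 1)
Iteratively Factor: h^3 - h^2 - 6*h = (h - 3)*(h^2 + 2*h) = h*(h - 3)*(h + 2)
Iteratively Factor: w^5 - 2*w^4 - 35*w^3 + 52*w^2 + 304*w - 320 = (w - 5)*(w^4 + 3*w^3 - 20*w^2 - 48*w + 64) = (w - 5)*(w + 4)*(w^3 - w^2 - 16*w + 16) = (w - 5)*(w + 4)^2*(w^2 - 5*w + 4) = (w - 5)*(w - 1)*(w + 4)^2*(w - 4)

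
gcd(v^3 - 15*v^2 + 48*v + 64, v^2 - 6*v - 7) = v + 1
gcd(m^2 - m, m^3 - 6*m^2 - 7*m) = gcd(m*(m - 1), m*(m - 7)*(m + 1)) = m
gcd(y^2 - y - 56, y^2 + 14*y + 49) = y + 7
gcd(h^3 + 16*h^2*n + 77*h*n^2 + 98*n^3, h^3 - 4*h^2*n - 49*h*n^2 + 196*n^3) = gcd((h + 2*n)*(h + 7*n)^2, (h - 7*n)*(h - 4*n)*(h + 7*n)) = h + 7*n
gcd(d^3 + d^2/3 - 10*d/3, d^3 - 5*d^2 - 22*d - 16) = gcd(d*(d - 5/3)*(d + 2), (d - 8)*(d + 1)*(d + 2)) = d + 2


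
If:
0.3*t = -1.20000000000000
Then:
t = -4.00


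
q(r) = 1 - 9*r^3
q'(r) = -27*r^2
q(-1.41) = 26.23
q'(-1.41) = -53.68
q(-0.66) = 3.59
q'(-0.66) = -11.76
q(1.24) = -16.16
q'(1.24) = -41.52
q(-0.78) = 5.27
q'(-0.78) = -16.43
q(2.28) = -105.67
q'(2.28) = -140.36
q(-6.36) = 2316.34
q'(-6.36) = -1092.14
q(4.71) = -939.38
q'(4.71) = -598.97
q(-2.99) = 241.58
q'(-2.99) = -241.38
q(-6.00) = 1945.00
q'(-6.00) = -972.00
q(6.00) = -1943.00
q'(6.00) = -972.00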